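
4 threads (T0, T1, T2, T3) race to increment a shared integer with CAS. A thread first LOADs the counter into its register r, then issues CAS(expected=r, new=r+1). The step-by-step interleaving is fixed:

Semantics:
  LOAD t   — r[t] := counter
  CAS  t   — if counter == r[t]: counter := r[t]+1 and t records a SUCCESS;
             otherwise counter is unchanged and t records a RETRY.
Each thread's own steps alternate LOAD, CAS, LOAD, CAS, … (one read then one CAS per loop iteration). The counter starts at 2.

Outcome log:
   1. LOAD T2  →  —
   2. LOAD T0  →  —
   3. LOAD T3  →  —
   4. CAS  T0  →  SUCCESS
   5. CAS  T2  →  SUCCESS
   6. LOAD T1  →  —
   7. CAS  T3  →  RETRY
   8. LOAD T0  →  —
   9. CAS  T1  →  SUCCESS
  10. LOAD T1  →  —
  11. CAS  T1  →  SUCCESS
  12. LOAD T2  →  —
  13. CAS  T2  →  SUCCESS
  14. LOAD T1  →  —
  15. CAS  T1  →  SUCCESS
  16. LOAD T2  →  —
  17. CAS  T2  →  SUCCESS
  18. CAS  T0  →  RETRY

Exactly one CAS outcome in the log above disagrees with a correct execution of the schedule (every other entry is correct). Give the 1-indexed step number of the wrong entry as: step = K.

step = 5

Re-executing:
step 1: T2 LOAD ⇒ load; ctr=2 reg=2
step 2: T0 LOAD ⇒ load; ctr=2 reg=2
step 3: T3 LOAD ⇒ load; ctr=2 reg=2
step 4: T0 CAS ⇒ ok; ctr=3 reg=2
step 5: T2 CAS ⇒ retry; ctr=3 reg=2
step 6: T1 LOAD ⇒ load; ctr=3 reg=3
step 7: T3 CAS ⇒ retry; ctr=3 reg=2
step 8: T0 LOAD ⇒ load; ctr=3 reg=3
step 9: T1 CAS ⇒ ok; ctr=4 reg=3
step 10: T1 LOAD ⇒ load; ctr=4 reg=4
step 11: T1 CAS ⇒ ok; ctr=5 reg=4
step 12: T2 LOAD ⇒ load; ctr=5 reg=5
step 13: T2 CAS ⇒ ok; ctr=6 reg=5
step 14: T1 LOAD ⇒ load; ctr=6 reg=6
step 15: T1 CAS ⇒ ok; ctr=7 reg=6
step 16: T2 LOAD ⇒ load; ctr=7 reg=7
step 17: T2 CAS ⇒ ok; ctr=8 reg=7
step 18: T0 CAS ⇒ retry; ctr=8 reg=3
Flip is step 5.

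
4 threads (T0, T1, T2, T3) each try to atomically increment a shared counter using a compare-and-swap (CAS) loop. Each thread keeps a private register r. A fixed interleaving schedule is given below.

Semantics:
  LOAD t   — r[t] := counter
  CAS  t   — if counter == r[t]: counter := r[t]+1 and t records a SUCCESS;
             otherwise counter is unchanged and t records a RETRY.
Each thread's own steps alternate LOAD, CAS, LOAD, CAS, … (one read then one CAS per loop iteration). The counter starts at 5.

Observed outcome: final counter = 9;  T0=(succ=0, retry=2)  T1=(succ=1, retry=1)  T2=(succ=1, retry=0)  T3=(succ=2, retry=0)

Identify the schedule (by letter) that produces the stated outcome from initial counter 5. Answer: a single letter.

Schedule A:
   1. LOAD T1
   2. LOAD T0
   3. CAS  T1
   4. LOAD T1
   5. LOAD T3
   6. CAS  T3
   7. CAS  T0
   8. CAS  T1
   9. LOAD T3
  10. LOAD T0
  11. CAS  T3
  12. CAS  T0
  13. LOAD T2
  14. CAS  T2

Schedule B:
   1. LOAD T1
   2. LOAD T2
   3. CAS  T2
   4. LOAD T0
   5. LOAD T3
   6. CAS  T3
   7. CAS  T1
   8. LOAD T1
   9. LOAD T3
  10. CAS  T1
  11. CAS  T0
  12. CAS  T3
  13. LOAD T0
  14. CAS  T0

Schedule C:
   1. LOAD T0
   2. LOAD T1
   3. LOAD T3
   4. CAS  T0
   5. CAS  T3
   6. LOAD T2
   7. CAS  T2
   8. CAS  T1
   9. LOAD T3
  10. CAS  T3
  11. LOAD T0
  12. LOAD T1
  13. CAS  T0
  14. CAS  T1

A

Run A:
1. LOAD T1 → mem=5 r[T1]=5 [LOAD]
2. LOAD T0 → mem=5 r[T0]=5 [LOAD]
3. CAS T1 → mem=6 r[T1]=5 [OK]
4. LOAD T1 → mem=6 r[T1]=6 [LOAD]
5. LOAD T3 → mem=6 r[T3]=6 [LOAD]
6. CAS T3 → mem=7 r[T3]=6 [OK]
7. CAS T0 → mem=7 r[T0]=5 [RETRY]
8. CAS T1 → mem=7 r[T1]=6 [RETRY]
9. LOAD T3 → mem=7 r[T3]=7 [LOAD]
10. LOAD T0 → mem=7 r[T0]=7 [LOAD]
11. CAS T3 → mem=8 r[T3]=7 [OK]
12. CAS T0 → mem=8 r[T0]=7 [RETRY]
13. LOAD T2 → mem=8 r[T2]=8 [LOAD]
14. CAS T2 → mem=9 r[T2]=8 [OK]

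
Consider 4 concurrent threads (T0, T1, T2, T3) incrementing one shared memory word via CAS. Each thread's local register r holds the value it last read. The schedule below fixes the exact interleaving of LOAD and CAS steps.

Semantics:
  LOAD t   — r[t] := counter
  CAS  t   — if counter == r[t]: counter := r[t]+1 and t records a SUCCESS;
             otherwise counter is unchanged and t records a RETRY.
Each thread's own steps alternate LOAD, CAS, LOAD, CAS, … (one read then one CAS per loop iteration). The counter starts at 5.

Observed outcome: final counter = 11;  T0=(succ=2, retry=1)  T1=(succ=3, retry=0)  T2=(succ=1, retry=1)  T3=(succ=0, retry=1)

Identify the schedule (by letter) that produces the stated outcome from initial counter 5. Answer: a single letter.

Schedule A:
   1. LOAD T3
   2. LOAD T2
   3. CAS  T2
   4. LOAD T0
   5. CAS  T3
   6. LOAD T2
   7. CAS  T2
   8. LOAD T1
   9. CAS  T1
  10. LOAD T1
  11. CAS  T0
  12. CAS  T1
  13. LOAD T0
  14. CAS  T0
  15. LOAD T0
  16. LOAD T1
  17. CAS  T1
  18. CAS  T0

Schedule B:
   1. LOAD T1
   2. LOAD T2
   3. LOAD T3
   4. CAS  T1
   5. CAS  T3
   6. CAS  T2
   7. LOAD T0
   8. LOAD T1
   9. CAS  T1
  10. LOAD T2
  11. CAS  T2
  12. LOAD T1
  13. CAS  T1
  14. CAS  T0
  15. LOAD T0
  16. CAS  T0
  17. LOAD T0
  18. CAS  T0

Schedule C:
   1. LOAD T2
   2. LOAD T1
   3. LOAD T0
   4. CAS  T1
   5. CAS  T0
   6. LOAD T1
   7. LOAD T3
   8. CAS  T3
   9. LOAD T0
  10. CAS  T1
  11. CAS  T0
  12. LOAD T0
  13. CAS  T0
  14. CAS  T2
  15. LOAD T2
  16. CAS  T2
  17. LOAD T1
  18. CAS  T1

Run B:
[1] T1.load  rd  (counter 5, T1.r 5)
[2] T2.load  rd  (counter 5, T2.r 5)
[3] T3.load  rd  (counter 5, T3.r 5)
[4] T1.cas  hit  (counter 6, T1.r 5)
[5] T3.cas  miss  (counter 6, T3.r 5)
[6] T2.cas  miss  (counter 6, T2.r 5)
[7] T0.load  rd  (counter 6, T0.r 6)
[8] T1.load  rd  (counter 6, T1.r 6)
[9] T1.cas  hit  (counter 7, T1.r 6)
[10] T2.load  rd  (counter 7, T2.r 7)
[11] T2.cas  hit  (counter 8, T2.r 7)
[12] T1.load  rd  (counter 8, T1.r 8)
[13] T1.cas  hit  (counter 9, T1.r 8)
[14] T0.cas  miss  (counter 9, T0.r 6)
[15] T0.load  rd  (counter 9, T0.r 9)
[16] T0.cas  hit  (counter 10, T0.r 9)
[17] T0.load  rd  (counter 10, T0.r 10)
[18] T0.cas  hit  (counter 11, T0.r 10)

B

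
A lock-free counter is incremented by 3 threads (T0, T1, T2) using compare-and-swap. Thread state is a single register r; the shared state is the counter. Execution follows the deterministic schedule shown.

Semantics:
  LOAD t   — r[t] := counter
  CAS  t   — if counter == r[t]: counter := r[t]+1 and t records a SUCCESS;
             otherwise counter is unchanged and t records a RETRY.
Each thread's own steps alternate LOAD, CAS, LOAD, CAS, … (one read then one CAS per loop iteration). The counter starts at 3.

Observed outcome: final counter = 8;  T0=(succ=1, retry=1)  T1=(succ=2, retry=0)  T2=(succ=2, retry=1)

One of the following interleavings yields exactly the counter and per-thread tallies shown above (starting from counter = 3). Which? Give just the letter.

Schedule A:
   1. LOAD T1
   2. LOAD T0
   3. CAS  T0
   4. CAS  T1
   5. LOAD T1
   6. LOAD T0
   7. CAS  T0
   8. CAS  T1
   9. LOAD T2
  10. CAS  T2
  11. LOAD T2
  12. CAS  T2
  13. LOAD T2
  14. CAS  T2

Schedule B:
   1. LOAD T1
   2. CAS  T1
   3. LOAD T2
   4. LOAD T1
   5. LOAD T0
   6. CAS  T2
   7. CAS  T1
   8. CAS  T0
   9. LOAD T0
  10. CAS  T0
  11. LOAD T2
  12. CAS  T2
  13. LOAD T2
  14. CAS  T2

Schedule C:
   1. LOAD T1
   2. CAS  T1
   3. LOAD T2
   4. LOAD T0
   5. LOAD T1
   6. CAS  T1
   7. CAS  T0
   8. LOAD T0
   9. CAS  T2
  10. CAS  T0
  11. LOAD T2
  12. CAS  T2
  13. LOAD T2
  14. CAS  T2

Run C:
T1 LOAD — after: cnt=3, r=3 — load
T1 CAS — after: cnt=4, r=3 — ok
T2 LOAD — after: cnt=4, r=4 — load
T0 LOAD — after: cnt=4, r=4 — load
T1 LOAD — after: cnt=4, r=4 — load
T1 CAS — after: cnt=5, r=4 — ok
T0 CAS — after: cnt=5, r=4 — retry
T0 LOAD — after: cnt=5, r=5 — load
T2 CAS — after: cnt=5, r=4 — retry
T0 CAS — after: cnt=6, r=5 — ok
T2 LOAD — after: cnt=6, r=6 — load
T2 CAS — after: cnt=7, r=6 — ok
T2 LOAD — after: cnt=7, r=7 — load
T2 CAS — after: cnt=8, r=7 — ok

C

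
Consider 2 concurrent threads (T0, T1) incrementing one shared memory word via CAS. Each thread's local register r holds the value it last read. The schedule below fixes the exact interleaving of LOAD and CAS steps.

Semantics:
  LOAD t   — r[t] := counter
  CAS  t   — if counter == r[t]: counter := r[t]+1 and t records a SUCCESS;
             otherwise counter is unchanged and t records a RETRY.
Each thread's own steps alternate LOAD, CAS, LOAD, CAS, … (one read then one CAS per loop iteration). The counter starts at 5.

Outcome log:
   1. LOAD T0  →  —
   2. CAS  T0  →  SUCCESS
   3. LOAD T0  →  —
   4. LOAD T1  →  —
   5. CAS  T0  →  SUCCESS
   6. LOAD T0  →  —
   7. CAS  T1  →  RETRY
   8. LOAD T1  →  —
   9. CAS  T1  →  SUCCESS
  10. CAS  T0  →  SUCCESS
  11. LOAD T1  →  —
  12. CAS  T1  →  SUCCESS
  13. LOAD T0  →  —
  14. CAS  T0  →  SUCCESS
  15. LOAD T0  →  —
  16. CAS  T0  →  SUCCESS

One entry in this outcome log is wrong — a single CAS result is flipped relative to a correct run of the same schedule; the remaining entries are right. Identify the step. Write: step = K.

Reference trace:
T0 LOAD — after: cnt=5, r=5 — load
T0 CAS — after: cnt=6, r=5 — ok
T0 LOAD — after: cnt=6, r=6 — load
T1 LOAD — after: cnt=6, r=6 — load
T0 CAS — after: cnt=7, r=6 — ok
T0 LOAD — after: cnt=7, r=7 — load
T1 CAS — after: cnt=7, r=6 — retry
T1 LOAD — after: cnt=7, r=7 — load
T1 CAS — after: cnt=8, r=7 — ok
T0 CAS — after: cnt=8, r=7 — retry
T1 LOAD — after: cnt=8, r=8 — load
T1 CAS — after: cnt=9, r=8 — ok
T0 LOAD — after: cnt=9, r=9 — load
T0 CAS — after: cnt=10, r=9 — ok
T0 LOAD — after: cnt=10, r=10 — load
T0 CAS — after: cnt=11, r=10 — ok
Mismatch at 10.

step = 10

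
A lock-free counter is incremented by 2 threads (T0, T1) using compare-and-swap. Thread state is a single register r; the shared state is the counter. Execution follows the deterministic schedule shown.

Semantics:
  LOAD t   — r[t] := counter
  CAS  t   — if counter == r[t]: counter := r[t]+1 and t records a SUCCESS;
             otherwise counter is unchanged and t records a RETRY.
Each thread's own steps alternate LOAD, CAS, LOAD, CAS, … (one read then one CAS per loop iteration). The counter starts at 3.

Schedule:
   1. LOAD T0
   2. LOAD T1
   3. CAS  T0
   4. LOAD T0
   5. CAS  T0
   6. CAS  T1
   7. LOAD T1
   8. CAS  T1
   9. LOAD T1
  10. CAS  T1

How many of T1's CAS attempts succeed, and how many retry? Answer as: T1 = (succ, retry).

T1 = (2, 1)

1. LOAD T0 → mem=3 r[T0]=3 [LOAD]
2. LOAD T1 → mem=3 r[T1]=3 [LOAD]
3. CAS T0 → mem=4 r[T0]=3 [OK]
4. LOAD T0 → mem=4 r[T0]=4 [LOAD]
5. CAS T0 → mem=5 r[T0]=4 [OK]
6. CAS T1 → mem=5 r[T1]=3 [RETRY]
7. LOAD T1 → mem=5 r[T1]=5 [LOAD]
8. CAS T1 → mem=6 r[T1]=5 [OK]
9. LOAD T1 → mem=6 r[T1]=6 [LOAD]
10. CAS T1 → mem=7 r[T1]=6 [OK]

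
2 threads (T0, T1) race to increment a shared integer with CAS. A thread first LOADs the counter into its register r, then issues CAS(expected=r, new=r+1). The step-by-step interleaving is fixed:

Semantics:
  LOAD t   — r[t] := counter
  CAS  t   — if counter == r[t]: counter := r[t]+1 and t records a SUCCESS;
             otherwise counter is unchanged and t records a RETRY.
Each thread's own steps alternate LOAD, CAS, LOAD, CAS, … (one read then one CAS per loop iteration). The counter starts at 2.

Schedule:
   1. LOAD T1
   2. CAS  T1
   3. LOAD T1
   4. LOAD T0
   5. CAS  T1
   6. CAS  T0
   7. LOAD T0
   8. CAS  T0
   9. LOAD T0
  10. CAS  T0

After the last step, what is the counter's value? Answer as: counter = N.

counter = 6

[1] T1.load  rd  (counter 2, T1.r 2)
[2] T1.cas  hit  (counter 3, T1.r 2)
[3] T1.load  rd  (counter 3, T1.r 3)
[4] T0.load  rd  (counter 3, T0.r 3)
[5] T1.cas  hit  (counter 4, T1.r 3)
[6] T0.cas  miss  (counter 4, T0.r 3)
[7] T0.load  rd  (counter 4, T0.r 4)
[8] T0.cas  hit  (counter 5, T0.r 4)
[9] T0.load  rd  (counter 5, T0.r 5)
[10] T0.cas  hit  (counter 6, T0.r 5)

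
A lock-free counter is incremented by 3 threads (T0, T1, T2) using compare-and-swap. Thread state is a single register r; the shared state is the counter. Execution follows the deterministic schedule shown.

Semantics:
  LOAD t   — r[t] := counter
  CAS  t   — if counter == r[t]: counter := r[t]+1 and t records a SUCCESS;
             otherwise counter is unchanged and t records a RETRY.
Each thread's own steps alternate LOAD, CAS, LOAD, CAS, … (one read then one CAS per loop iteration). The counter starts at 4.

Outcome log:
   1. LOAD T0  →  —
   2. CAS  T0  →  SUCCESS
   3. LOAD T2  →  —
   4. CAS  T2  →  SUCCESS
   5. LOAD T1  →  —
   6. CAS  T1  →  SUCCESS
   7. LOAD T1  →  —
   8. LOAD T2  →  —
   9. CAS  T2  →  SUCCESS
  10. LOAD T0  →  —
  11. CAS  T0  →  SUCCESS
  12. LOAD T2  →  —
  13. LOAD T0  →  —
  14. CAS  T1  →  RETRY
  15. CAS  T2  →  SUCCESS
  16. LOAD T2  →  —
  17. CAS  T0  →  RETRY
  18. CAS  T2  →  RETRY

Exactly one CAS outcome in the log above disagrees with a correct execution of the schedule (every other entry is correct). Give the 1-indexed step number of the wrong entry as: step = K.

Re-executing:
step 1: T0 LOAD ⇒ load; ctr=4 reg=4
step 2: T0 CAS ⇒ ok; ctr=5 reg=4
step 3: T2 LOAD ⇒ load; ctr=5 reg=5
step 4: T2 CAS ⇒ ok; ctr=6 reg=5
step 5: T1 LOAD ⇒ load; ctr=6 reg=6
step 6: T1 CAS ⇒ ok; ctr=7 reg=6
step 7: T1 LOAD ⇒ load; ctr=7 reg=7
step 8: T2 LOAD ⇒ load; ctr=7 reg=7
step 9: T2 CAS ⇒ ok; ctr=8 reg=7
step 10: T0 LOAD ⇒ load; ctr=8 reg=8
step 11: T0 CAS ⇒ ok; ctr=9 reg=8
step 12: T2 LOAD ⇒ load; ctr=9 reg=9
step 13: T0 LOAD ⇒ load; ctr=9 reg=9
step 14: T1 CAS ⇒ retry; ctr=9 reg=7
step 15: T2 CAS ⇒ ok; ctr=10 reg=9
step 16: T2 LOAD ⇒ load; ctr=10 reg=10
step 17: T0 CAS ⇒ retry; ctr=10 reg=9
step 18: T2 CAS ⇒ ok; ctr=11 reg=10
Mismatch at 18.

step = 18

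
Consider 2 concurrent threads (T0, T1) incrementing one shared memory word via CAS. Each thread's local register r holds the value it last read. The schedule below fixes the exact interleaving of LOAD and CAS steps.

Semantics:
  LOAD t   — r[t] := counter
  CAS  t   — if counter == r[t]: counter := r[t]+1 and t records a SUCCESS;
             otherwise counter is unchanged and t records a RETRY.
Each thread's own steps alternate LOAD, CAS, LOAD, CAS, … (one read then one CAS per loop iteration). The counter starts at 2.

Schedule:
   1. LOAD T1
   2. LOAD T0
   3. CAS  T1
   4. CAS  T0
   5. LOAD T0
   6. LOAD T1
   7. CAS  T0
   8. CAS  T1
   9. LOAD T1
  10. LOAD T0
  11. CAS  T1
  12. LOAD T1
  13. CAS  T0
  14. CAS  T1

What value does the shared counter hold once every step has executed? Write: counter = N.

counter = 6

1. LOAD T1 → mem=2 r[T1]=2 [LOAD]
2. LOAD T0 → mem=2 r[T0]=2 [LOAD]
3. CAS T1 → mem=3 r[T1]=2 [OK]
4. CAS T0 → mem=3 r[T0]=2 [RETRY]
5. LOAD T0 → mem=3 r[T0]=3 [LOAD]
6. LOAD T1 → mem=3 r[T1]=3 [LOAD]
7. CAS T0 → mem=4 r[T0]=3 [OK]
8. CAS T1 → mem=4 r[T1]=3 [RETRY]
9. LOAD T1 → mem=4 r[T1]=4 [LOAD]
10. LOAD T0 → mem=4 r[T0]=4 [LOAD]
11. CAS T1 → mem=5 r[T1]=4 [OK]
12. LOAD T1 → mem=5 r[T1]=5 [LOAD]
13. CAS T0 → mem=5 r[T0]=4 [RETRY]
14. CAS T1 → mem=6 r[T1]=5 [OK]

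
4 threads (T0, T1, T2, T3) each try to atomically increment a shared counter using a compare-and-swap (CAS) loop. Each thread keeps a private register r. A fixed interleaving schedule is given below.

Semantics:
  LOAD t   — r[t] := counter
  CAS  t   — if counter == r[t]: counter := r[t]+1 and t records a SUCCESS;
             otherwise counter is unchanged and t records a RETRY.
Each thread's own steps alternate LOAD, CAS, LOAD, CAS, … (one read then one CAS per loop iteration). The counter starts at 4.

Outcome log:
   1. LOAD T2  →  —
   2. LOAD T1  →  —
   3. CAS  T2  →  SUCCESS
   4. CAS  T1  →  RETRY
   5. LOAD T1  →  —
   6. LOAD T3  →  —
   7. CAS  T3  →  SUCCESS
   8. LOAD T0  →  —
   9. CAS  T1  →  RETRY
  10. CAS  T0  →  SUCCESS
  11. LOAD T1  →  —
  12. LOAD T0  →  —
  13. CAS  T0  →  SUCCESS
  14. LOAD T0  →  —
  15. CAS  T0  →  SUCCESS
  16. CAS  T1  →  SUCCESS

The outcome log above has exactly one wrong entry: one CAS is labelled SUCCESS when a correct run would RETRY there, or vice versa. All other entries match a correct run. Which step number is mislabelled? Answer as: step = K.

step = 16

Reference trace:
#1 T2 reads 4
#2 T1 reads 4
#3 T2 CAS(4→5) writes; counter now 5
#4 T1 CAS(4→5) fails; counter now 5
#5 T1 reads 5
#6 T3 reads 5
#7 T3 CAS(5→6) writes; counter now 6
#8 T0 reads 6
#9 T1 CAS(5→6) fails; counter now 6
#10 T0 CAS(6→7) writes; counter now 7
#11 T1 reads 7
#12 T0 reads 7
#13 T0 CAS(7→8) writes; counter now 8
#14 T0 reads 8
#15 T0 CAS(8→9) writes; counter now 9
#16 T1 CAS(7→8) fails; counter now 9
Mismatch at 16.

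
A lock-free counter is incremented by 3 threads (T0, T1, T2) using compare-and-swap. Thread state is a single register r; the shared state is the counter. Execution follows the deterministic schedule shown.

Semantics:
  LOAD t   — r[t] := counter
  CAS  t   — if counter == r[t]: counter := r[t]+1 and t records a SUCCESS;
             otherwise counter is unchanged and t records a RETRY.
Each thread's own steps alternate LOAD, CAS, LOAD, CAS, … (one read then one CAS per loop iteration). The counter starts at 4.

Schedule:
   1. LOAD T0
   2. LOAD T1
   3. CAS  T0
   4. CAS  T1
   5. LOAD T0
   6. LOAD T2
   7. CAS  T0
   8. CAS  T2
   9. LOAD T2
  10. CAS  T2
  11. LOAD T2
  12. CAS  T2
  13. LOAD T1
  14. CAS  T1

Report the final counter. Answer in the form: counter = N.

counter = 9

#1 T0 reads 4
#2 T1 reads 4
#3 T0 CAS(4→5) writes; counter now 5
#4 T1 CAS(4→5) fails; counter now 5
#5 T0 reads 5
#6 T2 reads 5
#7 T0 CAS(5→6) writes; counter now 6
#8 T2 CAS(5→6) fails; counter now 6
#9 T2 reads 6
#10 T2 CAS(6→7) writes; counter now 7
#11 T2 reads 7
#12 T2 CAS(7→8) writes; counter now 8
#13 T1 reads 8
#14 T1 CAS(8→9) writes; counter now 9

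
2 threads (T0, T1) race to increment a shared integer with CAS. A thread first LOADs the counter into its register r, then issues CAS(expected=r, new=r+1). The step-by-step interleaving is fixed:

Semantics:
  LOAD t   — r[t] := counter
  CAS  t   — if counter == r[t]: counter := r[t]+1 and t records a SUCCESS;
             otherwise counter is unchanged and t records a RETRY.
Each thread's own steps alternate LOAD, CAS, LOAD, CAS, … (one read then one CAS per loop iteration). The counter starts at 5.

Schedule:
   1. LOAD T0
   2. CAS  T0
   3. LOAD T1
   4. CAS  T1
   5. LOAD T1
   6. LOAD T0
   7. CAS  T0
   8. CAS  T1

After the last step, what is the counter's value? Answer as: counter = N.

counter = 8

#1 T0 reads 5
#2 T0 CAS(5→6) writes; counter now 6
#3 T1 reads 6
#4 T1 CAS(6→7) writes; counter now 7
#5 T1 reads 7
#6 T0 reads 7
#7 T0 CAS(7→8) writes; counter now 8
#8 T1 CAS(7→8) fails; counter now 8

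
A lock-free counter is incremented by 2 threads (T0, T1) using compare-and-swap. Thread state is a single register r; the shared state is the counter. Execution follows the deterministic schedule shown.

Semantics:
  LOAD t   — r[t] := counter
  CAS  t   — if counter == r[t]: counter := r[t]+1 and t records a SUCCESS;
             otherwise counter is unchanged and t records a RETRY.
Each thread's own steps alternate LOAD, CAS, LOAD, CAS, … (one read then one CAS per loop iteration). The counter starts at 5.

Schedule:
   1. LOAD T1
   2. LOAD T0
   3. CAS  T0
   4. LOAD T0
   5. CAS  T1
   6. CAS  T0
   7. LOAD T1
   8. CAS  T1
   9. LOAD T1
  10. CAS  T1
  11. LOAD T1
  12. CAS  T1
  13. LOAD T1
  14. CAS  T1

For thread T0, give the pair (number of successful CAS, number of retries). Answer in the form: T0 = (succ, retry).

T0 = (2, 0)

1. LOAD T1 → mem=5 r[T1]=5 [LOAD]
2. LOAD T0 → mem=5 r[T0]=5 [LOAD]
3. CAS T0 → mem=6 r[T0]=5 [OK]
4. LOAD T0 → mem=6 r[T0]=6 [LOAD]
5. CAS T1 → mem=6 r[T1]=5 [RETRY]
6. CAS T0 → mem=7 r[T0]=6 [OK]
7. LOAD T1 → mem=7 r[T1]=7 [LOAD]
8. CAS T1 → mem=8 r[T1]=7 [OK]
9. LOAD T1 → mem=8 r[T1]=8 [LOAD]
10. CAS T1 → mem=9 r[T1]=8 [OK]
11. LOAD T1 → mem=9 r[T1]=9 [LOAD]
12. CAS T1 → mem=10 r[T1]=9 [OK]
13. LOAD T1 → mem=10 r[T1]=10 [LOAD]
14. CAS T1 → mem=11 r[T1]=10 [OK]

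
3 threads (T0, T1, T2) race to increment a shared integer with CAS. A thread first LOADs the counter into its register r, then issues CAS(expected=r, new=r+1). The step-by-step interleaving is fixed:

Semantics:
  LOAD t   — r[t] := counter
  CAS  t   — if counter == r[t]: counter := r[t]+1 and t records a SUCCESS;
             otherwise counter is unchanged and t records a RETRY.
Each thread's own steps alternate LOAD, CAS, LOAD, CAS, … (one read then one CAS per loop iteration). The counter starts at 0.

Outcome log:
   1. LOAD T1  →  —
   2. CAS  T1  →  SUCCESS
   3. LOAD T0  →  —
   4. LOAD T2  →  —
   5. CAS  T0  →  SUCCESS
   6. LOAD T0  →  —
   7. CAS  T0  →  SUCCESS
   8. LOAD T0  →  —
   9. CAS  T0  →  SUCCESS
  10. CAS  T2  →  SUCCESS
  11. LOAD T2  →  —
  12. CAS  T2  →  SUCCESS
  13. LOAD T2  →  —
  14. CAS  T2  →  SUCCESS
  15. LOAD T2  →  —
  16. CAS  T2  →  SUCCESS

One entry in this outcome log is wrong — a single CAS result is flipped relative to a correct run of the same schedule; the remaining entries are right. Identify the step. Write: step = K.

step = 10

Re-executing:
1. LOAD T1 → mem=0 r[T1]=0 [LOAD]
2. CAS T1 → mem=1 r[T1]=0 [OK]
3. LOAD T0 → mem=1 r[T0]=1 [LOAD]
4. LOAD T2 → mem=1 r[T2]=1 [LOAD]
5. CAS T0 → mem=2 r[T0]=1 [OK]
6. LOAD T0 → mem=2 r[T0]=2 [LOAD]
7. CAS T0 → mem=3 r[T0]=2 [OK]
8. LOAD T0 → mem=3 r[T0]=3 [LOAD]
9. CAS T0 → mem=4 r[T0]=3 [OK]
10. CAS T2 → mem=4 r[T2]=1 [RETRY]
11. LOAD T2 → mem=4 r[T2]=4 [LOAD]
12. CAS T2 → mem=5 r[T2]=4 [OK]
13. LOAD T2 → mem=5 r[T2]=5 [LOAD]
14. CAS T2 → mem=6 r[T2]=5 [OK]
15. LOAD T2 → mem=6 r[T2]=6 [LOAD]
16. CAS T2 → mem=7 r[T2]=6 [OK]
Mismatch at 10.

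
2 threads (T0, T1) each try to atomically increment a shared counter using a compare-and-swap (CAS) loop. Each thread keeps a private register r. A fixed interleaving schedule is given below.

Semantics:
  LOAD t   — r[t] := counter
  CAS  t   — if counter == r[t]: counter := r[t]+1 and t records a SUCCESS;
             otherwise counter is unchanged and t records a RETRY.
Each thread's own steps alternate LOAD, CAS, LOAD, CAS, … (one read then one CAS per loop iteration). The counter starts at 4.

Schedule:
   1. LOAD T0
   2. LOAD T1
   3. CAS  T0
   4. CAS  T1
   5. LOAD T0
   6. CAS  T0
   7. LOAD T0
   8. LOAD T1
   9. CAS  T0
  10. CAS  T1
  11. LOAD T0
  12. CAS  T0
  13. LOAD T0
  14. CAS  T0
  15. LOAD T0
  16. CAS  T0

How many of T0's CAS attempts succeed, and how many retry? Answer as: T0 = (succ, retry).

[1] T0.load  rd  (counter 4, T0.r 4)
[2] T1.load  rd  (counter 4, T1.r 4)
[3] T0.cas  hit  (counter 5, T0.r 4)
[4] T1.cas  miss  (counter 5, T1.r 4)
[5] T0.load  rd  (counter 5, T0.r 5)
[6] T0.cas  hit  (counter 6, T0.r 5)
[7] T0.load  rd  (counter 6, T0.r 6)
[8] T1.load  rd  (counter 6, T1.r 6)
[9] T0.cas  hit  (counter 7, T0.r 6)
[10] T1.cas  miss  (counter 7, T1.r 6)
[11] T0.load  rd  (counter 7, T0.r 7)
[12] T0.cas  hit  (counter 8, T0.r 7)
[13] T0.load  rd  (counter 8, T0.r 8)
[14] T0.cas  hit  (counter 9, T0.r 8)
[15] T0.load  rd  (counter 9, T0.r 9)
[16] T0.cas  hit  (counter 10, T0.r 9)

T0 = (6, 0)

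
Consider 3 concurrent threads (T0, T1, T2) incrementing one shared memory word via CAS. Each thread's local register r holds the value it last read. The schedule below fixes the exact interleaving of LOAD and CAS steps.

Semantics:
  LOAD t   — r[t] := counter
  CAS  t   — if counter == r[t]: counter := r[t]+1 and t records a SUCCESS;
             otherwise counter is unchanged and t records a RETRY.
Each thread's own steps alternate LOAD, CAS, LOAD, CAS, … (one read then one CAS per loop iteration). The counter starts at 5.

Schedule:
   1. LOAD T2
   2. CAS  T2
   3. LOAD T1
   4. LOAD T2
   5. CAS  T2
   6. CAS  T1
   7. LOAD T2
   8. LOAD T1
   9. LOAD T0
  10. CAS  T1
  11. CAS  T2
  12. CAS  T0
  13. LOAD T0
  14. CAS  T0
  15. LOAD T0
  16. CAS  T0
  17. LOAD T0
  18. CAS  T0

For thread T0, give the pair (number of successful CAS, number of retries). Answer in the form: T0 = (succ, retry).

#1 T2 reads 5
#2 T2 CAS(5→6) writes; counter now 6
#3 T1 reads 6
#4 T2 reads 6
#5 T2 CAS(6→7) writes; counter now 7
#6 T1 CAS(6→7) fails; counter now 7
#7 T2 reads 7
#8 T1 reads 7
#9 T0 reads 7
#10 T1 CAS(7→8) writes; counter now 8
#11 T2 CAS(7→8) fails; counter now 8
#12 T0 CAS(7→8) fails; counter now 8
#13 T0 reads 8
#14 T0 CAS(8→9) writes; counter now 9
#15 T0 reads 9
#16 T0 CAS(9→10) writes; counter now 10
#17 T0 reads 10
#18 T0 CAS(10→11) writes; counter now 11

T0 = (3, 1)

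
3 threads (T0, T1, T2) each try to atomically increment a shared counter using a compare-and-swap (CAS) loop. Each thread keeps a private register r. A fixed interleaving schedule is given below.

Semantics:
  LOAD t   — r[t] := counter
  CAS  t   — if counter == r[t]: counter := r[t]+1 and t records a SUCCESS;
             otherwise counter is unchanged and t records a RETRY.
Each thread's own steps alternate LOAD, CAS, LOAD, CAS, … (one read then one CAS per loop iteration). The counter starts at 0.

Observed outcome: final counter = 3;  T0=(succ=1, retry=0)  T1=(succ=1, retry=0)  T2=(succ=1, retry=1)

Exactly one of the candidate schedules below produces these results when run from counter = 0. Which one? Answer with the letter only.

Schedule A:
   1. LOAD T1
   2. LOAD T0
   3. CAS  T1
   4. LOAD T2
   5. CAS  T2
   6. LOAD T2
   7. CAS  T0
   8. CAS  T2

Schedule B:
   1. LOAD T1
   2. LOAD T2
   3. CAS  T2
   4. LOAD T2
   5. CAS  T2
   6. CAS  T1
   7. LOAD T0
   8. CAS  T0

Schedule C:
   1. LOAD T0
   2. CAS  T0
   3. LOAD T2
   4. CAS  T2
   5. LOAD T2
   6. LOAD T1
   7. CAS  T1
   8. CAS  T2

C

Simulating candidate C:
#1 T0 reads 0
#2 T0 CAS(0→1) writes; counter now 1
#3 T2 reads 1
#4 T2 CAS(1→2) writes; counter now 2
#5 T2 reads 2
#6 T1 reads 2
#7 T1 CAS(2→3) writes; counter now 3
#8 T2 CAS(2→3) fails; counter now 3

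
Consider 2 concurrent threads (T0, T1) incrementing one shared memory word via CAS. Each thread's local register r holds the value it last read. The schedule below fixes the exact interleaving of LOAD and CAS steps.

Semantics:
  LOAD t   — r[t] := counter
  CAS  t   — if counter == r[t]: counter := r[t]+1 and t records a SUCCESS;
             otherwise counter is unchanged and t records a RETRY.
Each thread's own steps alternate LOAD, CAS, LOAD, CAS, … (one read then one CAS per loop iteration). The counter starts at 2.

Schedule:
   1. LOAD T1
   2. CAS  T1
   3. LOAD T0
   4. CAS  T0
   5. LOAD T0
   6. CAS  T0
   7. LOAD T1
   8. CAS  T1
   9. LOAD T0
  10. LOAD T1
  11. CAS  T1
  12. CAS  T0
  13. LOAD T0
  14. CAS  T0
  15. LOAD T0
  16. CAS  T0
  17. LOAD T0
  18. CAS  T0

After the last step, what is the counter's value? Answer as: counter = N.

counter = 10

#1 T1 reads 2
#2 T1 CAS(2→3) writes; counter now 3
#3 T0 reads 3
#4 T0 CAS(3→4) writes; counter now 4
#5 T0 reads 4
#6 T0 CAS(4→5) writes; counter now 5
#7 T1 reads 5
#8 T1 CAS(5→6) writes; counter now 6
#9 T0 reads 6
#10 T1 reads 6
#11 T1 CAS(6→7) writes; counter now 7
#12 T0 CAS(6→7) fails; counter now 7
#13 T0 reads 7
#14 T0 CAS(7→8) writes; counter now 8
#15 T0 reads 8
#16 T0 CAS(8→9) writes; counter now 9
#17 T0 reads 9
#18 T0 CAS(9→10) writes; counter now 10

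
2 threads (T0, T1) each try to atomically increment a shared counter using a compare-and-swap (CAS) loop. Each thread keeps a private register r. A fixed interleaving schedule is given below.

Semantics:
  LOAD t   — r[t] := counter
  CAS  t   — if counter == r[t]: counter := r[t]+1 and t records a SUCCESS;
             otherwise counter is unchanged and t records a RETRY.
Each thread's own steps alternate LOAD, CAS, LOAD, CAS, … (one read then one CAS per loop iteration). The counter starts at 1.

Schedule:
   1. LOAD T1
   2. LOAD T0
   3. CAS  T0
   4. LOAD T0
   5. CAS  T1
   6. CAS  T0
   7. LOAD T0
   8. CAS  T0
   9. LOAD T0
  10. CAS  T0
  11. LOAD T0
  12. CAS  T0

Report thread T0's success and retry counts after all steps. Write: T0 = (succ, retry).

1. LOAD T1 → mem=1 r[T1]=1 [LOAD]
2. LOAD T0 → mem=1 r[T0]=1 [LOAD]
3. CAS T0 → mem=2 r[T0]=1 [OK]
4. LOAD T0 → mem=2 r[T0]=2 [LOAD]
5. CAS T1 → mem=2 r[T1]=1 [RETRY]
6. CAS T0 → mem=3 r[T0]=2 [OK]
7. LOAD T0 → mem=3 r[T0]=3 [LOAD]
8. CAS T0 → mem=4 r[T0]=3 [OK]
9. LOAD T0 → mem=4 r[T0]=4 [LOAD]
10. CAS T0 → mem=5 r[T0]=4 [OK]
11. LOAD T0 → mem=5 r[T0]=5 [LOAD]
12. CAS T0 → mem=6 r[T0]=5 [OK]

T0 = (5, 0)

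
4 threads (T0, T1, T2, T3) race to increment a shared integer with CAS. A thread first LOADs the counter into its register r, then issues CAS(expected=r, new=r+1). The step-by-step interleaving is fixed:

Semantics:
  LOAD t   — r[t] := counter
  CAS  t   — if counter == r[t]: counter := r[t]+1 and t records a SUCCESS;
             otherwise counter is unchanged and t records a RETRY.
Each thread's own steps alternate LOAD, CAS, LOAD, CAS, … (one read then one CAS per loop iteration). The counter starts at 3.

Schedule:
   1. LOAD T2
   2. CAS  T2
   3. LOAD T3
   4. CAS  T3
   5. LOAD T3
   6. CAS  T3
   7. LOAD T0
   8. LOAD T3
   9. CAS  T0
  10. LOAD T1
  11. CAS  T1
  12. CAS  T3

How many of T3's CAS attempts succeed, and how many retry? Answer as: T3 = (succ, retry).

T3 = (2, 1)

   1) LOAD T2:  M=3  r_T2=3
   2) CAS  T2:  M=4  r_T2=3 ✓
   3) LOAD T3:  M=4  r_T3=4
   4) CAS  T3:  M=5  r_T3=4 ✓
   5) LOAD T3:  M=5  r_T3=5
   6) CAS  T3:  M=6  r_T3=5 ✓
   7) LOAD T0:  M=6  r_T0=6
   8) LOAD T3:  M=6  r_T3=6
   9) CAS  T0:  M=7  r_T0=6 ✓
  10) LOAD T1:  M=7  r_T1=7
  11) CAS  T1:  M=8  r_T1=7 ✓
  12) CAS  T3:  M=8  r_T3=6 ✗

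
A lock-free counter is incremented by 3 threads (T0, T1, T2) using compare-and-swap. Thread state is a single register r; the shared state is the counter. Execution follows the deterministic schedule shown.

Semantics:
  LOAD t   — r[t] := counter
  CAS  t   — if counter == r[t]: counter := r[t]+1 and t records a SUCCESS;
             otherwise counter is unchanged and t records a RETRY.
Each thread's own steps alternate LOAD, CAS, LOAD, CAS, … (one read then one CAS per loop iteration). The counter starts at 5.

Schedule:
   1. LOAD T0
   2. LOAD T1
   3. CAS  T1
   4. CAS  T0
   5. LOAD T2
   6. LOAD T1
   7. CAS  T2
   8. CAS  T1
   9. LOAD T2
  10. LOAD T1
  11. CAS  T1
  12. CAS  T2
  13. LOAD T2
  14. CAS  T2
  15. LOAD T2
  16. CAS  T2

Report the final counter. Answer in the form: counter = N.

#1 T0 reads 5
#2 T1 reads 5
#3 T1 CAS(5→6) writes; counter now 6
#4 T0 CAS(5→6) fails; counter now 6
#5 T2 reads 6
#6 T1 reads 6
#7 T2 CAS(6→7) writes; counter now 7
#8 T1 CAS(6→7) fails; counter now 7
#9 T2 reads 7
#10 T1 reads 7
#11 T1 CAS(7→8) writes; counter now 8
#12 T2 CAS(7→8) fails; counter now 8
#13 T2 reads 8
#14 T2 CAS(8→9) writes; counter now 9
#15 T2 reads 9
#16 T2 CAS(9→10) writes; counter now 10

counter = 10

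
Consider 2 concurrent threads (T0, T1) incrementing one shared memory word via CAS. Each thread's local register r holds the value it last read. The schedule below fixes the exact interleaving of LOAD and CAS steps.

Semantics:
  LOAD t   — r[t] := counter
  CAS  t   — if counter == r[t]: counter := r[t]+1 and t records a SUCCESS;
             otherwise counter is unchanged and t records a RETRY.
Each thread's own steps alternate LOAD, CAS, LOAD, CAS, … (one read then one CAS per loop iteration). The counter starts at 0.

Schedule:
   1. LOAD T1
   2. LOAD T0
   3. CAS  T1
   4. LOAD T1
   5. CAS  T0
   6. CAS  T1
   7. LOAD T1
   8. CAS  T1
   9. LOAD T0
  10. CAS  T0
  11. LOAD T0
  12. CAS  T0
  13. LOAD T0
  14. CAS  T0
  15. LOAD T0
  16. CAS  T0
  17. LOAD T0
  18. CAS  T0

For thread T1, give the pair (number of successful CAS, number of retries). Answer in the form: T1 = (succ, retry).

T1 = (3, 0)

step 1: T1 LOAD ⇒ load; ctr=0 reg=0
step 2: T0 LOAD ⇒ load; ctr=0 reg=0
step 3: T1 CAS ⇒ ok; ctr=1 reg=0
step 4: T1 LOAD ⇒ load; ctr=1 reg=1
step 5: T0 CAS ⇒ retry; ctr=1 reg=0
step 6: T1 CAS ⇒ ok; ctr=2 reg=1
step 7: T1 LOAD ⇒ load; ctr=2 reg=2
step 8: T1 CAS ⇒ ok; ctr=3 reg=2
step 9: T0 LOAD ⇒ load; ctr=3 reg=3
step 10: T0 CAS ⇒ ok; ctr=4 reg=3
step 11: T0 LOAD ⇒ load; ctr=4 reg=4
step 12: T0 CAS ⇒ ok; ctr=5 reg=4
step 13: T0 LOAD ⇒ load; ctr=5 reg=5
step 14: T0 CAS ⇒ ok; ctr=6 reg=5
step 15: T0 LOAD ⇒ load; ctr=6 reg=6
step 16: T0 CAS ⇒ ok; ctr=7 reg=6
step 17: T0 LOAD ⇒ load; ctr=7 reg=7
step 18: T0 CAS ⇒ ok; ctr=8 reg=7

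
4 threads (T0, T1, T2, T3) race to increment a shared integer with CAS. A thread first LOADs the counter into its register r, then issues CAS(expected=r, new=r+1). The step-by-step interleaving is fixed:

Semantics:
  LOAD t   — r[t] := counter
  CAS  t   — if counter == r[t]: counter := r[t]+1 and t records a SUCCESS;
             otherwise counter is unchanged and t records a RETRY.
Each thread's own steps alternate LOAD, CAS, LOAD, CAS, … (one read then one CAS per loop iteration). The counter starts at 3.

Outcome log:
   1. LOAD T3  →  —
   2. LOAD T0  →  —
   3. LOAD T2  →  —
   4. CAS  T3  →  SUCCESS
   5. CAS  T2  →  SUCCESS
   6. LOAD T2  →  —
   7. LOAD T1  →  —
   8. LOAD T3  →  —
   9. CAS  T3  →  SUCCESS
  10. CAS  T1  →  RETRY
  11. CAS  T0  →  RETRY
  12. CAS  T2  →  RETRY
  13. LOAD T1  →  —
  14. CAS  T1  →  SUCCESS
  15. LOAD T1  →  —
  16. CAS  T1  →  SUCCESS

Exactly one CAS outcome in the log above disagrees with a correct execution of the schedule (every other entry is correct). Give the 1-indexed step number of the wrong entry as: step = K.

step = 5

Correct run:
1. LOAD T3 → mem=3 r[T3]=3 [LOAD]
2. LOAD T0 → mem=3 r[T0]=3 [LOAD]
3. LOAD T2 → mem=3 r[T2]=3 [LOAD]
4. CAS T3 → mem=4 r[T3]=3 [OK]
5. CAS T2 → mem=4 r[T2]=3 [RETRY]
6. LOAD T2 → mem=4 r[T2]=4 [LOAD]
7. LOAD T1 → mem=4 r[T1]=4 [LOAD]
8. LOAD T3 → mem=4 r[T3]=4 [LOAD]
9. CAS T3 → mem=5 r[T3]=4 [OK]
10. CAS T1 → mem=5 r[T1]=4 [RETRY]
11. CAS T0 → mem=5 r[T0]=3 [RETRY]
12. CAS T2 → mem=5 r[T2]=4 [RETRY]
13. LOAD T1 → mem=5 r[T1]=5 [LOAD]
14. CAS T1 → mem=6 r[T1]=5 [OK]
15. LOAD T1 → mem=6 r[T1]=6 [LOAD]
16. CAS T1 → mem=7 r[T1]=6 [OK]
Mismatch at 5.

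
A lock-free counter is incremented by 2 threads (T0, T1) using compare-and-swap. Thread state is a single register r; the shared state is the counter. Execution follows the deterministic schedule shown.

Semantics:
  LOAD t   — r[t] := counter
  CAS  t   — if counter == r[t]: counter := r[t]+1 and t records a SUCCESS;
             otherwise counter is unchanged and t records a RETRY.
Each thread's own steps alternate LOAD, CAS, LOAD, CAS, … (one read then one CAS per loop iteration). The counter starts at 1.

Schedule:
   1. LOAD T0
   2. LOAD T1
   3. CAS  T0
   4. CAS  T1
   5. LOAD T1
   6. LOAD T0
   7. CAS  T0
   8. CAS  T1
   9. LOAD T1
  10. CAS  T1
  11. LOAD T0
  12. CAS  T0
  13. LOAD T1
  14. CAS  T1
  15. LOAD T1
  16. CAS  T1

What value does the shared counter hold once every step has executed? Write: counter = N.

counter = 7

#1 T0 reads 1
#2 T1 reads 1
#3 T0 CAS(1→2) writes; counter now 2
#4 T1 CAS(1→2) fails; counter now 2
#5 T1 reads 2
#6 T0 reads 2
#7 T0 CAS(2→3) writes; counter now 3
#8 T1 CAS(2→3) fails; counter now 3
#9 T1 reads 3
#10 T1 CAS(3→4) writes; counter now 4
#11 T0 reads 4
#12 T0 CAS(4→5) writes; counter now 5
#13 T1 reads 5
#14 T1 CAS(5→6) writes; counter now 6
#15 T1 reads 6
#16 T1 CAS(6→7) writes; counter now 7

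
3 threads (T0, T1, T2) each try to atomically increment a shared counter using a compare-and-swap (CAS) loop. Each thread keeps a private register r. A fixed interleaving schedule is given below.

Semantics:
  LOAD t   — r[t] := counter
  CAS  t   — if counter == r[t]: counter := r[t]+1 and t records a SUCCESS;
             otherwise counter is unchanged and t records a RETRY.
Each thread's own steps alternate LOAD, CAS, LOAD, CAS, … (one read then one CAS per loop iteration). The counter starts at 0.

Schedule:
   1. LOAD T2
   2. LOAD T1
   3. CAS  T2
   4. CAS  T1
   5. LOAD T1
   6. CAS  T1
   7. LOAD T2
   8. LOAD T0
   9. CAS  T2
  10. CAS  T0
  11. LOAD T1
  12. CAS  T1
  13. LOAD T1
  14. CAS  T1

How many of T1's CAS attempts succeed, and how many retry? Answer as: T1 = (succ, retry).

T1 = (3, 1)

   1) LOAD T2:  M=0  r_T2=0
   2) LOAD T1:  M=0  r_T1=0
   3) CAS  T2:  M=1  r_T2=0 ✓
   4) CAS  T1:  M=1  r_T1=0 ✗
   5) LOAD T1:  M=1  r_T1=1
   6) CAS  T1:  M=2  r_T1=1 ✓
   7) LOAD T2:  M=2  r_T2=2
   8) LOAD T0:  M=2  r_T0=2
   9) CAS  T2:  M=3  r_T2=2 ✓
  10) CAS  T0:  M=3  r_T0=2 ✗
  11) LOAD T1:  M=3  r_T1=3
  12) CAS  T1:  M=4  r_T1=3 ✓
  13) LOAD T1:  M=4  r_T1=4
  14) CAS  T1:  M=5  r_T1=4 ✓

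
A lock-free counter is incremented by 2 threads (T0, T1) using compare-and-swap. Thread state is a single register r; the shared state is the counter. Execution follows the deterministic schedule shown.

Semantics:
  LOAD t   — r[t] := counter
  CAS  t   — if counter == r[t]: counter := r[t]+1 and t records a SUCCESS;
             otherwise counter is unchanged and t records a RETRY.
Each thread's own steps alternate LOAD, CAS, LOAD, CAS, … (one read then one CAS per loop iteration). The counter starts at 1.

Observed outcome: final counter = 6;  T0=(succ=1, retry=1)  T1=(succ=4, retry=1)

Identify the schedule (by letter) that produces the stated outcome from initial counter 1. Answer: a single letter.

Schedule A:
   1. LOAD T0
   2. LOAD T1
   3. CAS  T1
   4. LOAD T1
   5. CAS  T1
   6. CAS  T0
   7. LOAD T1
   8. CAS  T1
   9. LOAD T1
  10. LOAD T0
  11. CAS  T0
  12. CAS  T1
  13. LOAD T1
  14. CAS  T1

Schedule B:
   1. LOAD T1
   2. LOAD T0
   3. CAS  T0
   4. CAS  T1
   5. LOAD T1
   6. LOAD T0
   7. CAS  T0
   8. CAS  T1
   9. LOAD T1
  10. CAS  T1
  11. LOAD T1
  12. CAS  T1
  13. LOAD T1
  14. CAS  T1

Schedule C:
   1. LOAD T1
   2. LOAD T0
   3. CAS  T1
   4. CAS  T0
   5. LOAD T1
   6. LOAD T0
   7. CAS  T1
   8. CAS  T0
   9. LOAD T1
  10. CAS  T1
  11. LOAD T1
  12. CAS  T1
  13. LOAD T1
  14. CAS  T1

A

Run A:
[1] T0.load  rd  (counter 1, T0.r 1)
[2] T1.load  rd  (counter 1, T1.r 1)
[3] T1.cas  hit  (counter 2, T1.r 1)
[4] T1.load  rd  (counter 2, T1.r 2)
[5] T1.cas  hit  (counter 3, T1.r 2)
[6] T0.cas  miss  (counter 3, T0.r 1)
[7] T1.load  rd  (counter 3, T1.r 3)
[8] T1.cas  hit  (counter 4, T1.r 3)
[9] T1.load  rd  (counter 4, T1.r 4)
[10] T0.load  rd  (counter 4, T0.r 4)
[11] T0.cas  hit  (counter 5, T0.r 4)
[12] T1.cas  miss  (counter 5, T1.r 4)
[13] T1.load  rd  (counter 5, T1.r 5)
[14] T1.cas  hit  (counter 6, T1.r 5)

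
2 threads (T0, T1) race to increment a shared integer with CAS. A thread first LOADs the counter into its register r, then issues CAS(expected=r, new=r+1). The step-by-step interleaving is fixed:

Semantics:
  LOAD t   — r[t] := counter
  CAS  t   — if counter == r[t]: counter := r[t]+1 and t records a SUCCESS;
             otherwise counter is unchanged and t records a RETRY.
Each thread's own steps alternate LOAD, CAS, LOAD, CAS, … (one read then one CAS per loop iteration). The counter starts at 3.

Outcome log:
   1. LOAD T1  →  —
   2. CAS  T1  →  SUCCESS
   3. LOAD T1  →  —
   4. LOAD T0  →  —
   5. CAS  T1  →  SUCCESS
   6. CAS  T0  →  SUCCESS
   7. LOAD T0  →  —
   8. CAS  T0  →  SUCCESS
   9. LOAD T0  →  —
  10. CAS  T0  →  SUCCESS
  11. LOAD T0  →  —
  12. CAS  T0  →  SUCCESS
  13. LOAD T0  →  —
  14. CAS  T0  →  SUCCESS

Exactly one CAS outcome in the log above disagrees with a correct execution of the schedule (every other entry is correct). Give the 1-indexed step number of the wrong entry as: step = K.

step = 6

Re-executing:
   1) LOAD T1:  M=3  r_T1=3
   2) CAS  T1:  M=4  r_T1=3 ✓
   3) LOAD T1:  M=4  r_T1=4
   4) LOAD T0:  M=4  r_T0=4
   5) CAS  T1:  M=5  r_T1=4 ✓
   6) CAS  T0:  M=5  r_T0=4 ✗
   7) LOAD T0:  M=5  r_T0=5
   8) CAS  T0:  M=6  r_T0=5 ✓
   9) LOAD T0:  M=6  r_T0=6
  10) CAS  T0:  M=7  r_T0=6 ✓
  11) LOAD T0:  M=7  r_T0=7
  12) CAS  T0:  M=8  r_T0=7 ✓
  13) LOAD T0:  M=8  r_T0=8
  14) CAS  T0:  M=9  r_T0=8 ✓
Log disagrees first at step 6.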